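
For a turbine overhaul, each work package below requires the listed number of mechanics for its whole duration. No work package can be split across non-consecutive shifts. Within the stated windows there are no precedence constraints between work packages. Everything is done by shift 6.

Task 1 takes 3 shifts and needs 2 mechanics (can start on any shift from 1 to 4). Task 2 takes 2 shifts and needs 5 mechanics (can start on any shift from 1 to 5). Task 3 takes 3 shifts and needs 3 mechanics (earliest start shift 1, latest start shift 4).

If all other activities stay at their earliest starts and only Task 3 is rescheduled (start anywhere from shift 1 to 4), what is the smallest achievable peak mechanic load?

7

Task 3@1: s1:10  s2:10  s3:5  s4:0  s5:0  s6:0 → peak 10
Task 3@2: s1:7  s2:10  s3:5  s4:3  s5:0  s6:0 → peak 10
Task 3@3: s1:7  s2:7  s3:5  s4:3  s5:3  s6:0 → peak 7
Task 3@4: s1:7  s2:7  s3:2  s4:3  s5:3  s6:3 → peak 7
Best is Task 3@3, peak 7.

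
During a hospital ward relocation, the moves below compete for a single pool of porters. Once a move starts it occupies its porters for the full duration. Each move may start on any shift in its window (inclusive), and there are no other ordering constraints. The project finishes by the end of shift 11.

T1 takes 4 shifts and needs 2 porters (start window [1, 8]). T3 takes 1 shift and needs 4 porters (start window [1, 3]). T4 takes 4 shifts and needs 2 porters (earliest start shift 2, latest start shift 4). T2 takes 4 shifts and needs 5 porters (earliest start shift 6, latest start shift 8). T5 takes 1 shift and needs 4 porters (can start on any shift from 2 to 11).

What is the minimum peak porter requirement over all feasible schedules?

Early-start (T1@1, T3@1, T4@2, T2@6, T5@2) gives peak 8: s1:6  s2:8  s3:4  s4:4  s5:2  s6:5  s7:5  s8:5  s9:5  s10:0  s11:0.
Shift T1→2, T5→10.
Schedule T1@2, T3@1, T4@2, T2@6, T5@10: s1:4  s2:4  s3:4  s4:4  s5:4  s6:5  s7:5  s8:5  s9:5  s10:4  s11:0 — peak 5.

5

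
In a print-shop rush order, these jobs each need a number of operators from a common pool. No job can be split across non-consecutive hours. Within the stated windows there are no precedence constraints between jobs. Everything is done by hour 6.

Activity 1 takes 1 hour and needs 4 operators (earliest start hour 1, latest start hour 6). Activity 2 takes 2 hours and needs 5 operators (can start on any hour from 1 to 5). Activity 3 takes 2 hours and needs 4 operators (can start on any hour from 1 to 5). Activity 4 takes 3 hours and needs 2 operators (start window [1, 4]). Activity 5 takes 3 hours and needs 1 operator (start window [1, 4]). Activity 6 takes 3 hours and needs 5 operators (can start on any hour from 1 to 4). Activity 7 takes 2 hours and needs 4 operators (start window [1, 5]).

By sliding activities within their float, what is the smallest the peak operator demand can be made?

Early-start (Activity 1@1, Activity 2@1, Activity 3@1, Activity 4@1, Activity 5@1, Activity 6@1, Activity 7@1) gives peak 25: h1:25  h2:21  h3:8  h4:0  h5:0  h6:0.
Shift Activity 2→5, Activity 5→2, Activity 6→4, Activity 7→3.
Schedule Activity 1@1, Activity 2@5, Activity 3@1, Activity 4@1, Activity 5@2, Activity 6@4, Activity 7@3: h1:10  h2:7  h3:7  h4:10  h5:10  h6:10 — peak 10.

10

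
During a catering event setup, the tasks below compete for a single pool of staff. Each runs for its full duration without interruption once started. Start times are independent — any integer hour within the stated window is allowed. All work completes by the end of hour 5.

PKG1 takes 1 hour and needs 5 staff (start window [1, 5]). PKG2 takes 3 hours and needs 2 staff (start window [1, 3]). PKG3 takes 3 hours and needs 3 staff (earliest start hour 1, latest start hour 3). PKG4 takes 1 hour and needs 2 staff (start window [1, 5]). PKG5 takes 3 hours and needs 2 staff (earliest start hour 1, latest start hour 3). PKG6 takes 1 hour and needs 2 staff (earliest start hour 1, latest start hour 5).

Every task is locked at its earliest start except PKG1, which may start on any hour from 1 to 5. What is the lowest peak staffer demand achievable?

11

PKG1@1: h1:16  h2:7  h3:7  h4:0  h5:0 → peak 16
PKG1@2: h1:11  h2:12  h3:7  h4:0  h5:0 → peak 12
PKG1@3: h1:11  h2:7  h3:12  h4:0  h5:0 → peak 12
PKG1@4: h1:11  h2:7  h3:7  h4:5  h5:0 → peak 11
PKG1@5: h1:11  h2:7  h3:7  h4:0  h5:5 → peak 11
Best is PKG1@4, peak 11.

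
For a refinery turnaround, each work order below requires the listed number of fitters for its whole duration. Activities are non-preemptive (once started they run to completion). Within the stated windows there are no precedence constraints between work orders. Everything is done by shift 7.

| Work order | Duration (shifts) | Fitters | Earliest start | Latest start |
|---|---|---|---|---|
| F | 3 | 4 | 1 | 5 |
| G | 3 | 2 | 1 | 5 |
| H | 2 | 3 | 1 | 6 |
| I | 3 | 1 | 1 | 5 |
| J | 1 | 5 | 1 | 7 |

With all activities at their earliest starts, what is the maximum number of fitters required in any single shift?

Early-start schedule: F@1, G@1, H@1, I@1, J@1.
Load per shift: shift 1: 15, shift 2: 10, shift 3: 7, shift 4: 0, shift 5: 0, shift 6: 0, shift 7: 0.
Peak is 15.

15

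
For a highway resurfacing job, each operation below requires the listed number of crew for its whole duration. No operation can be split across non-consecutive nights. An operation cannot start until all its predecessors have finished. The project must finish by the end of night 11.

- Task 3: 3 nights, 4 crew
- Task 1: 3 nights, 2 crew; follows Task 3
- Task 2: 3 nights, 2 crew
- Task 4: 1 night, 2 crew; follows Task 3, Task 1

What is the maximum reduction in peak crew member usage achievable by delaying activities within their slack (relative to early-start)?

Early-start peak: n1:6  n2:6  n3:6  n4:2  n5:2  n6:2  n7:2  n8:0  n9:0  n10:0  n11:0 ⇒ 6.
Leveled (Task 3@1, Task 1@4, Task 2@4, Task 4@7): n1:4  n2:4  n3:4  n4:4  n5:4  n6:4  n7:2  n8:0  n9:0  n10:0  n11:0 ⇒ 4.
Reduction 6 − 4 = 2.

2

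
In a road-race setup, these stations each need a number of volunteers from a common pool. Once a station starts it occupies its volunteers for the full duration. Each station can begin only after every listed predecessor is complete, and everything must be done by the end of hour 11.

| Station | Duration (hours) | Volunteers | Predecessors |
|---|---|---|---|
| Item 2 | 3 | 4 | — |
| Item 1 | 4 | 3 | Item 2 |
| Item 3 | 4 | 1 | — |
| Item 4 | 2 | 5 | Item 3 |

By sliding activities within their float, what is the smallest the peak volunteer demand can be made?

5

Early-start (Item 2@1, Item 1@4, Item 3@1, Item 4@5) gives peak 8: h1:5  h2:5  h3:5  h4:4  h5:8  h6:8  h7:3  h8:0  h9:0  h10:0  h11:0.
Shift Item 4→8.
Schedule Item 2@1, Item 1@4, Item 3@1, Item 4@8: h1:5  h2:5  h3:5  h4:4  h5:3  h6:3  h7:3  h8:5  h9:5  h10:0  h11:0 — peak 5.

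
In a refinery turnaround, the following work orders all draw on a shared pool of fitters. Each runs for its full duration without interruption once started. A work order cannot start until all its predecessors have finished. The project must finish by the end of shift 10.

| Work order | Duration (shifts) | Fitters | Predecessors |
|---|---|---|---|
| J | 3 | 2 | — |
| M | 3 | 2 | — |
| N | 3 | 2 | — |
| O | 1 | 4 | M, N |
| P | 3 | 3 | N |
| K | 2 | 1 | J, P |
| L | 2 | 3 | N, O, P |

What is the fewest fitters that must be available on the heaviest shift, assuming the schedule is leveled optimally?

Early-start (J@1, M@1, N@1, O@4, P@4, K@7, L@7) gives peak 7: s1:6  s2:6  s3:6  s4:7  s5:3  s6:3  s7:4  s8:4  s9:0  s10:0.
Shift M→4, O→7, L→8.
Schedule J@1, M@4, N@1, O@7, P@4, K@7, L@8: s1:4  s2:4  s3:4  s4:5  s5:5  s6:5  s7:5  s8:4  s9:3  s10:0 — peak 5.

5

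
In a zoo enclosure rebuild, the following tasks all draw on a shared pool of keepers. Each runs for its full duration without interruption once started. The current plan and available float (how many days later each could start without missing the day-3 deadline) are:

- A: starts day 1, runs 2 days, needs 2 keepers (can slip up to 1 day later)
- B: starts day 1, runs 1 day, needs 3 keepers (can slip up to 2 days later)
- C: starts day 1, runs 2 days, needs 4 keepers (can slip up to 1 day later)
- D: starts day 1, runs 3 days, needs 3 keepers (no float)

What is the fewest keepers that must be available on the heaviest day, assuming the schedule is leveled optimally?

9

Early-start (A@1, B@1, C@1, D@1) gives peak 12: d1:12  d2:9  d3:3.
Shift C→2.
Schedule A@1, B@1, C@2, D@1: d1:8  d2:9  d3:7 — peak 9.
No arrangement of the 12 feasible schedules does better.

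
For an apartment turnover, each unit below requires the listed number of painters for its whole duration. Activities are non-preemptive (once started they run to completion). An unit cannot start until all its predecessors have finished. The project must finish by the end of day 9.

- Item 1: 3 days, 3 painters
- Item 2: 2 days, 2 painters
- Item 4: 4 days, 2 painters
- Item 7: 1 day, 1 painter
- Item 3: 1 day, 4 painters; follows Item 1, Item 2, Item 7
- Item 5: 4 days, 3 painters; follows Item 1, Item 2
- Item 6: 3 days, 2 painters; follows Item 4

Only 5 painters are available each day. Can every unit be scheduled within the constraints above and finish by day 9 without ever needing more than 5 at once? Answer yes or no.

The minimum achievable peak is 6; 5 < 6, so no feasible schedule stays within the cap.

no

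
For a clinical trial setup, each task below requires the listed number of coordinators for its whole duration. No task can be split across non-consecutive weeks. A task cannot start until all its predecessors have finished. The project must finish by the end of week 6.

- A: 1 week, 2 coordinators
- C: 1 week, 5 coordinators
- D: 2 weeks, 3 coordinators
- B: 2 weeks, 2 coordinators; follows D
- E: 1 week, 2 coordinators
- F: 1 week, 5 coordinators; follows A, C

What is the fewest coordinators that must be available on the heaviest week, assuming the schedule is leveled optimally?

Early-start (A@1, C@1, D@1, B@3, E@1, F@2) gives peak 12: w1:12  w2:8  w3:2  w4:2  w5:0  w6:0.
Shift C→3, B→4, E→2, F→6.
Schedule A@1, C@3, D@1, B@4, E@2, F@6: w1:5  w2:5  w3:5  w4:2  w5:2  w6:5 — peak 5.

5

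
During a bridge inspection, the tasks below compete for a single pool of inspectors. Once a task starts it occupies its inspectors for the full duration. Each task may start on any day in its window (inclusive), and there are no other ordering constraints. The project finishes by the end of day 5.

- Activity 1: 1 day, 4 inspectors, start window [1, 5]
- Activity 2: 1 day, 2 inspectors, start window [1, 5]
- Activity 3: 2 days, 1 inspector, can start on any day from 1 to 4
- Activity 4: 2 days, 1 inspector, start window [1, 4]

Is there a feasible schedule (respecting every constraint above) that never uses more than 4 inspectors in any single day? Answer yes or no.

Schedule Activity 1@1, Activity 2@2, Activity 3@2, Activity 4@2: d1:4  d2:4  d3:2  d4:0  d5:0 — peak 4 ≤ 4.

yes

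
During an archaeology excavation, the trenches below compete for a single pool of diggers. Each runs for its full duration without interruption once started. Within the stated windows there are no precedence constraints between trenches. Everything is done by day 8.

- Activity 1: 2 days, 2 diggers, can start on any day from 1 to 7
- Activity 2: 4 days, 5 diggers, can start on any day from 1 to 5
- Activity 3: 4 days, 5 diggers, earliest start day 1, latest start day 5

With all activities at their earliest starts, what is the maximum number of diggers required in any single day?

Early-start schedule: Activity 1@1, Activity 2@1, Activity 3@1.
Load per day: day 1: 12, day 2: 12, day 3: 10, day 4: 10, day 5: 0, day 6: 0, day 7: 0, day 8: 0.
Peak is 12.

12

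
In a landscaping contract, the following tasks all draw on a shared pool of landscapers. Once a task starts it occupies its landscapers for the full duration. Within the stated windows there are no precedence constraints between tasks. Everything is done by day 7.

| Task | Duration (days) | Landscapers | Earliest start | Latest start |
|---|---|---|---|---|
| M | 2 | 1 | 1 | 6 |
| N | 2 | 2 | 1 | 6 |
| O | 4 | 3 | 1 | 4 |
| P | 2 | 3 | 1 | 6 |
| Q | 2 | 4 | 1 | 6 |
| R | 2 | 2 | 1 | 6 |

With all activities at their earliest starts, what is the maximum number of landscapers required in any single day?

Early-start schedule: M@1, N@1, O@1, P@1, Q@1, R@1.
Load per day: day 1: 15, day 2: 15, day 3: 3, day 4: 3, day 5: 0, day 6: 0, day 7: 0.
Peak is 15.

15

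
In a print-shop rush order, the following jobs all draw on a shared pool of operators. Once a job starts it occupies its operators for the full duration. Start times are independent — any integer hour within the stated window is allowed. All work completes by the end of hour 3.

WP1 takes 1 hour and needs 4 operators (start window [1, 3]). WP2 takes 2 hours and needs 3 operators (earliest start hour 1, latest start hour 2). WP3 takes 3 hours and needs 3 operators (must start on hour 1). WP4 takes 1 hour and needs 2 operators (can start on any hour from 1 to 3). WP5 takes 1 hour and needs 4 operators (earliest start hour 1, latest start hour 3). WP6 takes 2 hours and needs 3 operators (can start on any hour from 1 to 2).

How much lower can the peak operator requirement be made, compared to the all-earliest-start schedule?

8

Early-start peak: h1:19  h2:9  h3:3 ⇒ 19.
Leveled (WP1@1, WP2@1, WP3@1, WP4@2, WP5@3, WP6@2): h1:10  h2:11  h3:10 ⇒ 11.
Reduction 19 − 11 = 8.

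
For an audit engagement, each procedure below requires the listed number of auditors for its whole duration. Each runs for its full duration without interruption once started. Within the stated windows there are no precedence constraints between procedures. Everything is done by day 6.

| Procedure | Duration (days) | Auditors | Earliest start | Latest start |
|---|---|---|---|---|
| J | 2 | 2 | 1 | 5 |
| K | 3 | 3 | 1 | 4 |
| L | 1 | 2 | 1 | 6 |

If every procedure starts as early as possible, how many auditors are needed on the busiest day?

Early-start schedule: J@1, K@1, L@1.
Load per day: day 1: 7, day 2: 5, day 3: 3, day 4: 0, day 5: 0, day 6: 0.
Peak is 7.

7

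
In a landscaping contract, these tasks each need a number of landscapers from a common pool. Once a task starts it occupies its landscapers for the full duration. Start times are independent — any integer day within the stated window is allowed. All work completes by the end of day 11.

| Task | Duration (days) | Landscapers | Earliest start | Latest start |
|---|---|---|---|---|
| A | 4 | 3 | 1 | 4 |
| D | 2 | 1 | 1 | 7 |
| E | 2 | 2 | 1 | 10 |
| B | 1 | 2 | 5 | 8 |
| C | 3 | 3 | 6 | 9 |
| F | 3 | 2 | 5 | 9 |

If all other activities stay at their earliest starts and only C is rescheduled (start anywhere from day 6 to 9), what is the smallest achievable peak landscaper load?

6

C@6: d1:6  d2:6  d3:3  d4:3  d5:4  d6:5  d7:5  d8:3  d9:0  d10:0  d11:0 → peak 6
C@7: d1:6  d2:6  d3:3  d4:3  d5:4  d6:2  d7:5  d8:3  d9:3  d10:0  d11:0 → peak 6
C@8: d1:6  d2:6  d3:3  d4:3  d5:4  d6:2  d7:2  d8:3  d9:3  d10:3  d11:0 → peak 6
C@9: d1:6  d2:6  d3:3  d4:3  d5:4  d6:2  d7:2  d8:0  d9:3  d10:3  d11:3 → peak 6
Best is C@6, peak 6.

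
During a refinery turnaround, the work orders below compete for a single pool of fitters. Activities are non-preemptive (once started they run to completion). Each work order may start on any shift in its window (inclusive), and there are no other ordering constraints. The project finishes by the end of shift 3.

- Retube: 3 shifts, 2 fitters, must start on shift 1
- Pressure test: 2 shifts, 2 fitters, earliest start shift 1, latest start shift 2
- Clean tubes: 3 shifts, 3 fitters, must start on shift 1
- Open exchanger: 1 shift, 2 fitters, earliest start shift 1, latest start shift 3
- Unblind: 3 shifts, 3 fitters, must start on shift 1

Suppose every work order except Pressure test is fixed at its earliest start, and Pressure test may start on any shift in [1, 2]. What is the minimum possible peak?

10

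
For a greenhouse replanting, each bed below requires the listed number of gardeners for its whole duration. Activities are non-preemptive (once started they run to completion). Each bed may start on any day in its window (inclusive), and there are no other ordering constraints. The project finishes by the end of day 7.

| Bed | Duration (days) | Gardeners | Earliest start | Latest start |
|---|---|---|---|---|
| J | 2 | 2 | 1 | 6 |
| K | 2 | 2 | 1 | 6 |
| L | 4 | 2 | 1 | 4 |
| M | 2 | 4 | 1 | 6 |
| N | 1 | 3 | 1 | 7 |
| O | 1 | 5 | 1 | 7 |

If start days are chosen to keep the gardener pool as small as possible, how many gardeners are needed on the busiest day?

Early-start (J@1, K@1, L@1, M@1, N@1, O@1) gives peak 18: d1:18  d2:10  d3:2  d4:2  d5:0  d6:0  d7:0.
Shift M→3, N→5, O→6.
Schedule J@1, K@1, L@1, M@3, N@5, O@6: d1:6  d2:6  d3:6  d4:6  d5:3  d6:5  d7:0 — peak 6.

6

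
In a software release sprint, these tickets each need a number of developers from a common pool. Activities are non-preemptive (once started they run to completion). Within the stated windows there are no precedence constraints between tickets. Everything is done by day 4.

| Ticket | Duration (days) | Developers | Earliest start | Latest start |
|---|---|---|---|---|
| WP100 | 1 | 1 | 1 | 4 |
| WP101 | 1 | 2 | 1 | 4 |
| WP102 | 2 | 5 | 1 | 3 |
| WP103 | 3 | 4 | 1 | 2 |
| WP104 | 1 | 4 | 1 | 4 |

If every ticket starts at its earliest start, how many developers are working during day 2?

9

At early start, day 2 has: WP102, WP103.
Demand: 5 + 4 = 9.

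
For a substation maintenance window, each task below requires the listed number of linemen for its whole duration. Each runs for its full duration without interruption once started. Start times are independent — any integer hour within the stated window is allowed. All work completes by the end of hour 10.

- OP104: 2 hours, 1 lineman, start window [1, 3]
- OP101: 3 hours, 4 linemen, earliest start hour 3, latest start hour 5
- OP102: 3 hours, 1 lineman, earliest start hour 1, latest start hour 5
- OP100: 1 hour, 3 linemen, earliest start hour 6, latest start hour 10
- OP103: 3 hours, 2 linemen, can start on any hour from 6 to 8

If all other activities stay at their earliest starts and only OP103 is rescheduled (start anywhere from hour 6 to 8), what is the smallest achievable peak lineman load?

5

OP103@6: h1:2  h2:2  h3:5  h4:4  h5:4  h6:5  h7:2  h8:2  h9:0  h10:0 → peak 5
OP103@7: h1:2  h2:2  h3:5  h4:4  h5:4  h6:3  h7:2  h8:2  h9:2  h10:0 → peak 5
OP103@8: h1:2  h2:2  h3:5  h4:4  h5:4  h6:3  h7:0  h8:2  h9:2  h10:2 → peak 5
Best is OP103@6, peak 5.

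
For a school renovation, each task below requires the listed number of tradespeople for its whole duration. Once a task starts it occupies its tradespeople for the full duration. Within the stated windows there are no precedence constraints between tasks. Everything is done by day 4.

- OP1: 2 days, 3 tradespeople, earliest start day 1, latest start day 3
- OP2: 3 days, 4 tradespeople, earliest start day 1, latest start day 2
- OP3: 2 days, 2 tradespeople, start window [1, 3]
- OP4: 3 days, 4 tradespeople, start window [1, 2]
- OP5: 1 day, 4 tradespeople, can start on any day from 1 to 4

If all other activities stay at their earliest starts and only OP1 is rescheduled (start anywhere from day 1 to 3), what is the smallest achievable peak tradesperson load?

OP1@1: d1:17  d2:13  d3:8  d4:0 → peak 17
OP1@2: d1:14  d2:13  d3:11  d4:0 → peak 14
OP1@3: d1:14  d2:10  d3:11  d4:3 → peak 14
Best is OP1@2, peak 14.

14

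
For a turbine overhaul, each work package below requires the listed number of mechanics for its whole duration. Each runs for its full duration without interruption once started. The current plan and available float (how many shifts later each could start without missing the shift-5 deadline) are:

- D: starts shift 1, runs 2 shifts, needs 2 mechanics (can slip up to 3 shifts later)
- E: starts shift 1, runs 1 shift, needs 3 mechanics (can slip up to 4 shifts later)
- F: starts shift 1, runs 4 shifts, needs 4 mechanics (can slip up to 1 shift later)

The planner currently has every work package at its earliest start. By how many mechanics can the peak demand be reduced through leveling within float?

Early-start peak: s1:9  s2:6  s3:4  s4:4  s5:0 ⇒ 9.
Leveled (D@1, E@1, F@2): s1:5  s2:6  s3:4  s4:4  s5:4 ⇒ 6.
Reduction 9 − 6 = 3.

3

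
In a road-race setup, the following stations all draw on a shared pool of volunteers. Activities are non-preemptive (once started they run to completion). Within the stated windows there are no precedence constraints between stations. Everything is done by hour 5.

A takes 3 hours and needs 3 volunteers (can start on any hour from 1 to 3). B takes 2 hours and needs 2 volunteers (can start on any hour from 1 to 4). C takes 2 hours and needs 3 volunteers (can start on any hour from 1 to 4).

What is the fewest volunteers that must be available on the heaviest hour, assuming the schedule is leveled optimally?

Early-start (A@1, B@1, C@1) gives peak 8: h1:8  h2:8  h3:3  h4:0  h5:0.
Shift C→4.
Schedule A@1, B@1, C@4: h1:5  h2:5  h3:3  h4:3  h5:3 — peak 5.

5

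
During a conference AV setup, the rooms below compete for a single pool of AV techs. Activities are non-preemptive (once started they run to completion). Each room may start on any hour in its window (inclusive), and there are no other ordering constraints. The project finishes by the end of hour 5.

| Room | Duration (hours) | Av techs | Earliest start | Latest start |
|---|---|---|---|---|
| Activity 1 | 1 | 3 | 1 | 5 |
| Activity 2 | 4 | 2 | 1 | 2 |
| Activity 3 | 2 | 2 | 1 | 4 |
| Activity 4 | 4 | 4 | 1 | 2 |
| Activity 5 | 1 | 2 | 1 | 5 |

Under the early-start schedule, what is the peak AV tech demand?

13

Early-start schedule: Activity 1@1, Activity 2@1, Activity 3@1, Activity 4@1, Activity 5@1.
Load per hour: hour 1: 13, hour 2: 8, hour 3: 6, hour 4: 6, hour 5: 0.
Peak is 13.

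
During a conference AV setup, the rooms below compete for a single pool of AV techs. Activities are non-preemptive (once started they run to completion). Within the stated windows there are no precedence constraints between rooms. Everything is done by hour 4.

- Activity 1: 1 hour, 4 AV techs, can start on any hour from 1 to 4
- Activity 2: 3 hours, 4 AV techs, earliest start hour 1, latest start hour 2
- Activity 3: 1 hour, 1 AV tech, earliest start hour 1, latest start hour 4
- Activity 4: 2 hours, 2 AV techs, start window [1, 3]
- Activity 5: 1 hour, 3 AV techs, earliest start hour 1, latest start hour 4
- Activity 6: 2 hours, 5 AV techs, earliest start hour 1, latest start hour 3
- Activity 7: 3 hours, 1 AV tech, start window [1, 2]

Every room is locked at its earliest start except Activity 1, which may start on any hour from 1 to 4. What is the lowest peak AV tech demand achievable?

Activity 1@1: h1:20  h2:12  h3:5  h4:0 → peak 20
Activity 1@2: h1:16  h2:16  h3:5  h4:0 → peak 16
Activity 1@3: h1:16  h2:12  h3:9  h4:0 → peak 16
Activity 1@4: h1:16  h2:12  h3:5  h4:4 → peak 16
Best is Activity 1@2, peak 16.

16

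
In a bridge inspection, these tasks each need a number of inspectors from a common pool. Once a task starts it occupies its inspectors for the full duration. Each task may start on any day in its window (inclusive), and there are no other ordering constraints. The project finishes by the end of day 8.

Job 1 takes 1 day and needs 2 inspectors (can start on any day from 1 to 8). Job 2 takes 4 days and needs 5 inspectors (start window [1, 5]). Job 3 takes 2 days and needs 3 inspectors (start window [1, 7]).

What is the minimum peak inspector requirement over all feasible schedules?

Early-start (Job 1@1, Job 2@1, Job 3@1) gives peak 10: d1:10  d2:8  d3:5  d4:5  d5:0  d6:0  d7:0  d8:0.
Shift Job 2→2, Job 3→6.
Schedule Job 1@1, Job 2@2, Job 3@6: d1:2  d2:5  d3:5  d4:5  d5:5  d6:3  d7:3  d8:0 — peak 5.

5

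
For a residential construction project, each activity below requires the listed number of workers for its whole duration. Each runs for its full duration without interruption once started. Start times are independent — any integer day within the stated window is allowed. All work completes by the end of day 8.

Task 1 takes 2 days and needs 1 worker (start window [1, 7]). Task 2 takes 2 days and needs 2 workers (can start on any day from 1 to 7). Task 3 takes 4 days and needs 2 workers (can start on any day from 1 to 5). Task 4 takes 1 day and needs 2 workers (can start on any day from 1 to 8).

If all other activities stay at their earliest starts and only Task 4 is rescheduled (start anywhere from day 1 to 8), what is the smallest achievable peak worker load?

5

Task 4@1: d1:7  d2:5  d3:2  d4:2  d5:0  d6:0  d7:0  d8:0 → peak 7
Task 4@2: d1:5  d2:7  d3:2  d4:2  d5:0  d6:0  d7:0  d8:0 → peak 7
Task 4@3: d1:5  d2:5  d3:4  d4:2  d5:0  d6:0  d7:0  d8:0 → peak 5
Task 4@4: d1:5  d2:5  d3:2  d4:4  d5:0  d6:0  d7:0  d8:0 → peak 5
Task 4@5: d1:5  d2:5  d3:2  d4:2  d5:2  d6:0  d7:0  d8:0 → peak 5
Task 4@6: d1:5  d2:5  d3:2  d4:2  d5:0  d6:2  d7:0  d8:0 → peak 5
Task 4@7: d1:5  d2:5  d3:2  d4:2  d5:0  d6:0  d7:2  d8:0 → peak 5
Task 4@8: d1:5  d2:5  d3:2  d4:2  d5:0  d6:0  d7:0  d8:2 → peak 5
Best is Task 4@3, peak 5.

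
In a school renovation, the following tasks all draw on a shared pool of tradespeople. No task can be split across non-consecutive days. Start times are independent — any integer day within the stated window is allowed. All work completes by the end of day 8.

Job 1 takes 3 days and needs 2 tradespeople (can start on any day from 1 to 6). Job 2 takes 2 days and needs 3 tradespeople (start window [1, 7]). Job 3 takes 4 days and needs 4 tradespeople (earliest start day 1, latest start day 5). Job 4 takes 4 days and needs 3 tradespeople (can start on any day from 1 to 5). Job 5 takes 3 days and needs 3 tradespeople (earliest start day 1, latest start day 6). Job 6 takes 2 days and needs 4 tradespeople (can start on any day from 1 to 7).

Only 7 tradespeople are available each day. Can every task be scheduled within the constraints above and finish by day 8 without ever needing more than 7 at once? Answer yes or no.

no

Total tradesperson-days = 57; over 8 days the average is 57/8 > 7, so some day must exceed 7.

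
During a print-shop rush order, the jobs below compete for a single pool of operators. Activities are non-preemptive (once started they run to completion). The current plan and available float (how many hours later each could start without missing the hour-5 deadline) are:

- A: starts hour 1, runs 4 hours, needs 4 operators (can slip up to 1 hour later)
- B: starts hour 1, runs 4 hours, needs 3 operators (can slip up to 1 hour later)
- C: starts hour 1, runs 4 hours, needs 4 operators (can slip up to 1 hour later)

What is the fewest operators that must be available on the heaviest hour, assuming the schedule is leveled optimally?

11

Schedule A@1, B@1, C@1: h1:11  h2:11  h3:11  h4:11  h5:0 — peak 11.
No arrangement of the 8 feasible schedules does better.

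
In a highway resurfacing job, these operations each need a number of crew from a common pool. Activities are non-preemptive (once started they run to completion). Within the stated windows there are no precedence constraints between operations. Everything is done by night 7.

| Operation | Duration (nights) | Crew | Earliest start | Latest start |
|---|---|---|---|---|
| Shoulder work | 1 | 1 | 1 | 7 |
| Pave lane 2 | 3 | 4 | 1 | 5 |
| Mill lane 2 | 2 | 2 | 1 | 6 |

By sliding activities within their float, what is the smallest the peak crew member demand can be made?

4

Early-start (Shoulder work@1, Pave lane 2@1, Mill lane 2@1) gives peak 7: n1:7  n2:6  n3:4  n4:0  n5:0  n6:0  n7:0.
Shift Pave lane 2→2, Mill lane 2→5.
Schedule Shoulder work@1, Pave lane 2@2, Mill lane 2@5: n1:1  n2:4  n3:4  n4:4  n5:2  n6:2  n7:0 — peak 4.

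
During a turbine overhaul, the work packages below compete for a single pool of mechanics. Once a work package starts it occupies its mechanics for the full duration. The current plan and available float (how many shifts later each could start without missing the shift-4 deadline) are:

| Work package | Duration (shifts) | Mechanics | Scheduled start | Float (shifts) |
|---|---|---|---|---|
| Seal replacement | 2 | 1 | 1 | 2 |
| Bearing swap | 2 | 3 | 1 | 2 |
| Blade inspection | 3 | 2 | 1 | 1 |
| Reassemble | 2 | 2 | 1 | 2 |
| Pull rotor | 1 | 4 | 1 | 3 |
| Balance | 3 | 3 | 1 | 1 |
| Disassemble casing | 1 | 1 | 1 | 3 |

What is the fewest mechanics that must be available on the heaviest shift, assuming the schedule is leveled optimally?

Early-start (Seal replacement@1, Bearing swap@1, Blade inspection@1, Reassemble@1, Pull rotor@1, Balance@1, Disassemble casing@1) gives peak 16: s1:16  s2:11  s3:5  s4:0.
Shift Bearing swap→3, Pull rotor→4, Disassemble casing→4.
Schedule Seal replacement@1, Bearing swap@3, Blade inspection@1, Reassemble@1, Pull rotor@4, Balance@1, Disassemble casing@4: s1:8  s2:8  s3:8  s4:8 — peak 8.
Total mechanic-shifts = 32 over 4 shifts ⇒ peak ≥ ⌈32/4⌉ = 8, so 8 is optimal.

8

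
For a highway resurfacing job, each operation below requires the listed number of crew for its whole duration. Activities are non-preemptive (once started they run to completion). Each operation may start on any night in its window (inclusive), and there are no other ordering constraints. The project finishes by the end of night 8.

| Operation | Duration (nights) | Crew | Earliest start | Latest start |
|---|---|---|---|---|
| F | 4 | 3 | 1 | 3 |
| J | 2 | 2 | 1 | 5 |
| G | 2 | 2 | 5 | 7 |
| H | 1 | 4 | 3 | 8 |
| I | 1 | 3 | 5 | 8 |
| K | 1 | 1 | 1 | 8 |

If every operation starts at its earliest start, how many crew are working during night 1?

6

At early start, night 1 has: F, J, K.
Demand: 3 + 2 + 1 = 6.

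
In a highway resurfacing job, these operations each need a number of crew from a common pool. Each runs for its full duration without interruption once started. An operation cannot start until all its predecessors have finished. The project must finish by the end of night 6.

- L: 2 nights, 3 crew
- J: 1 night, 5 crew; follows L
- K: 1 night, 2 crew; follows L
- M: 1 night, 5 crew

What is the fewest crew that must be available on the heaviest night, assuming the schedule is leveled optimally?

5

Early-start (L@1, J@3, K@3, M@1) gives peak 8: n1:8  n2:3  n3:7  n4:0  n5:0  n6:0.
Shift K→4, M→5.
Schedule L@1, J@3, K@4, M@5: n1:3  n2:3  n3:5  n4:2  n5:5  n6:0 — peak 5.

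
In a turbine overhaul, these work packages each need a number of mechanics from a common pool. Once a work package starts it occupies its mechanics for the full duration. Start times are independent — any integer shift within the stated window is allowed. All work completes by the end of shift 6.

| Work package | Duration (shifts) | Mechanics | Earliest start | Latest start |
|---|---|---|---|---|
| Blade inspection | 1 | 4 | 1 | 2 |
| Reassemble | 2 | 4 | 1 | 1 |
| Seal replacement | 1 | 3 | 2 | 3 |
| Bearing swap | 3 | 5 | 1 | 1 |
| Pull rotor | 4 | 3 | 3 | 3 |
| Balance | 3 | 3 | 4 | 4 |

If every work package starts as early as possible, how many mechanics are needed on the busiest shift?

13

Early-start schedule: Blade inspection@1, Reassemble@1, Seal replacement@2, Bearing swap@1, Pull rotor@3, Balance@4.
Load per shift: shift 1: 13, shift 2: 12, shift 3: 8, shift 4: 6, shift 5: 6, shift 6: 6.
Peak is 13.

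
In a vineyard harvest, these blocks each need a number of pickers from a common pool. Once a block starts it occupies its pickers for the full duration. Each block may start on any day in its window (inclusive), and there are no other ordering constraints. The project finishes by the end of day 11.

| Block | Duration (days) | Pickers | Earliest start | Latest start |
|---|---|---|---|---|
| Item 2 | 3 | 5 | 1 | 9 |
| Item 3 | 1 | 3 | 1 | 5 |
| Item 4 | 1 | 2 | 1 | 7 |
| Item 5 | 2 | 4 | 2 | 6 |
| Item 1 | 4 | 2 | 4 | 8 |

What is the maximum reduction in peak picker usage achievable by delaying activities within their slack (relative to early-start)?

Early-start peak: d1:10  d2:9  d3:9  d4:2  d5:2  d6:2  d7:2  d8:0  d9:0  d10:0  d11:0 ⇒ 10.
Leveled (Item 2@1, Item 3@4, Item 4@4, Item 5@5, Item 1@7): d1:5  d2:5  d3:5  d4:5  d5:4  d6:4  d7:2  d8:2  d9:2  d10:2  d11:0 ⇒ 5.
Reduction 10 − 5 = 5.

5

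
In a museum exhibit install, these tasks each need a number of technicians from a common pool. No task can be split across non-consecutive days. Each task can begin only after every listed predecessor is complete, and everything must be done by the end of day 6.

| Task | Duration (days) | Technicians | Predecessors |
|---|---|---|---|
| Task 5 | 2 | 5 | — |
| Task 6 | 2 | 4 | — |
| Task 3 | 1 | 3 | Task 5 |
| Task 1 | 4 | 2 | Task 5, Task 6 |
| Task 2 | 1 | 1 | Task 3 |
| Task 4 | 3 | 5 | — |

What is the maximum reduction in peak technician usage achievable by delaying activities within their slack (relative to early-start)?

5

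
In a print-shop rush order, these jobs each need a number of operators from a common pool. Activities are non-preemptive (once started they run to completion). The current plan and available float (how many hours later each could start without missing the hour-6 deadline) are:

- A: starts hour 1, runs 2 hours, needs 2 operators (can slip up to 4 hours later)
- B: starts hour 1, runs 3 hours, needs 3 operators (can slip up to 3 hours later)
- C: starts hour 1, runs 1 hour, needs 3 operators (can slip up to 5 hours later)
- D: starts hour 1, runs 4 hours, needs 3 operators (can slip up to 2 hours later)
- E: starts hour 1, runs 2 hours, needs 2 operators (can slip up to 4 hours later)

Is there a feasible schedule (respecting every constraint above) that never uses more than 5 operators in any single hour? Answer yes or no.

no

Total operator-hours = 32; over 6 hours the average is 32/6 > 5, so some hour must exceed 5.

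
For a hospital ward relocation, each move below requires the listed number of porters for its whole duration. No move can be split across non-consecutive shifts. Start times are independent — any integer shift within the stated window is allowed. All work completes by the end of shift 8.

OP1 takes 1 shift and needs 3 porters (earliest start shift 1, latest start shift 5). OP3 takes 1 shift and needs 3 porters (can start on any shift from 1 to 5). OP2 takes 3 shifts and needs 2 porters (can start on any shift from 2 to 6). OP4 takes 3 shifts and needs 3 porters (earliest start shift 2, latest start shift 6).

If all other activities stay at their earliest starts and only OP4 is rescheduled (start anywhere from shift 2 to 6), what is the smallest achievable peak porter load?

6

OP4@2: s1:6  s2:5  s3:5  s4:5  s5:0  s6:0  s7:0  s8:0 → peak 6
OP4@3: s1:6  s2:2  s3:5  s4:5  s5:3  s6:0  s7:0  s8:0 → peak 6
OP4@4: s1:6  s2:2  s3:2  s4:5  s5:3  s6:3  s7:0  s8:0 → peak 6
OP4@5: s1:6  s2:2  s3:2  s4:2  s5:3  s6:3  s7:3  s8:0 → peak 6
OP4@6: s1:6  s2:2  s3:2  s4:2  s5:0  s6:3  s7:3  s8:3 → peak 6
Best is OP4@2, peak 6.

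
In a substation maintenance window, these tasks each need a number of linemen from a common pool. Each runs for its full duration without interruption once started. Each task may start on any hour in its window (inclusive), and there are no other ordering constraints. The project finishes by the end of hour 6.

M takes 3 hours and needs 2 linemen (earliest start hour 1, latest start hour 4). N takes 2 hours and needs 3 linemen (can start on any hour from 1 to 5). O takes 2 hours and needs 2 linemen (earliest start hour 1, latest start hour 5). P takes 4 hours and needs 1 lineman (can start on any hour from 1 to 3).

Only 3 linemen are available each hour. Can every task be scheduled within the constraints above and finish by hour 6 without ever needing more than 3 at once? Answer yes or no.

no

Total lineman-hours = 20; over 6 hours the average is 20/6 > 3, so some hour must exceed 3.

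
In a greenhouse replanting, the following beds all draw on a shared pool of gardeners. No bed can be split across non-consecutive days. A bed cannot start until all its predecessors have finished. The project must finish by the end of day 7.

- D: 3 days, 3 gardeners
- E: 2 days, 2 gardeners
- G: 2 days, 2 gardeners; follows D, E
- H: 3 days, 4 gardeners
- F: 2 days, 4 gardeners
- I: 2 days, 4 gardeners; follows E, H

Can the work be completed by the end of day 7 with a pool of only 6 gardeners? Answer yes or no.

Total gardener-days = 45; over 7 days the average is 45/7 > 6, so some day must exceed 6.

no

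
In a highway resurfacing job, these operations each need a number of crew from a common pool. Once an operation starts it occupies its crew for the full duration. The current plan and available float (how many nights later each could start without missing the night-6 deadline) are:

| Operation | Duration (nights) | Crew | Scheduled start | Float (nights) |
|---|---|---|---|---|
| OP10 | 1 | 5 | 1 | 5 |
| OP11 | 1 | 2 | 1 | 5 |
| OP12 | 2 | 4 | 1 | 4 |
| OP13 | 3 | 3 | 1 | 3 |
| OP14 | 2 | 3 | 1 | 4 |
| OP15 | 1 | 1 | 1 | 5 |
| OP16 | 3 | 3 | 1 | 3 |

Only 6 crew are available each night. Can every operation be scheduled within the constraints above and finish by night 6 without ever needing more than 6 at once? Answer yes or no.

no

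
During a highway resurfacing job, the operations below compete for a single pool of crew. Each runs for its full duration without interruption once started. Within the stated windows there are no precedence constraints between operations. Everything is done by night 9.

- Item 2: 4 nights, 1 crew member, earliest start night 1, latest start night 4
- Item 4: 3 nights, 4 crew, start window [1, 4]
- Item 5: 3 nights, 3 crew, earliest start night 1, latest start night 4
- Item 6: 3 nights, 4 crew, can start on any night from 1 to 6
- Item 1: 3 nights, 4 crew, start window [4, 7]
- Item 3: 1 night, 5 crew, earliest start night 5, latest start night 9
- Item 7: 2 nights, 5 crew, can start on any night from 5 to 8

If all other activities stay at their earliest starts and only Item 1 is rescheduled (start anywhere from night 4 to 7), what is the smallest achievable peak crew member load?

12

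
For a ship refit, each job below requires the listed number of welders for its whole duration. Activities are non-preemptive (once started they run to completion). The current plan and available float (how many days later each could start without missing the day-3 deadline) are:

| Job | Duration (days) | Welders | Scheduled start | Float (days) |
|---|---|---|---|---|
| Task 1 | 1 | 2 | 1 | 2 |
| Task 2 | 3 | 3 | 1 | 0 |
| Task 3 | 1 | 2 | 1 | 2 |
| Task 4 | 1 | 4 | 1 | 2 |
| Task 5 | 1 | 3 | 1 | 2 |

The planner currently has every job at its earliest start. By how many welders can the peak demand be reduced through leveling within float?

7

Early-start peak: d1:14  d2:3  d3:3 ⇒ 14.
Leveled (Task 1@1, Task 2@1, Task 3@1, Task 4@2, Task 5@3): d1:7  d2:7  d3:6 ⇒ 7.
Reduction 14 − 7 = 7.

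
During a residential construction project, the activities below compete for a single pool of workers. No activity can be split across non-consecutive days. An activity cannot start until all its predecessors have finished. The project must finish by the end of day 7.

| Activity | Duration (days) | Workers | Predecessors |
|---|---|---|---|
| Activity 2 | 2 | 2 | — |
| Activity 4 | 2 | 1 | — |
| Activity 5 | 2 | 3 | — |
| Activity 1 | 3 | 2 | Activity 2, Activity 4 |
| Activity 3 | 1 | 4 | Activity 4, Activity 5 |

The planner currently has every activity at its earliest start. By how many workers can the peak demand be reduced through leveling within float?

Early-start peak: d1:6  d2:6  d3:6  d4:2  d5:2  d6:0  d7:0 ⇒ 6.
Leveled (Activity 2@1, Activity 4@1, Activity 5@3, Activity 1@3, Activity 3@6): d1:3  d2:3  d3:5  d4:5  d5:2  d6:4  d7:0 ⇒ 5.
Reduction 6 − 5 = 1.

1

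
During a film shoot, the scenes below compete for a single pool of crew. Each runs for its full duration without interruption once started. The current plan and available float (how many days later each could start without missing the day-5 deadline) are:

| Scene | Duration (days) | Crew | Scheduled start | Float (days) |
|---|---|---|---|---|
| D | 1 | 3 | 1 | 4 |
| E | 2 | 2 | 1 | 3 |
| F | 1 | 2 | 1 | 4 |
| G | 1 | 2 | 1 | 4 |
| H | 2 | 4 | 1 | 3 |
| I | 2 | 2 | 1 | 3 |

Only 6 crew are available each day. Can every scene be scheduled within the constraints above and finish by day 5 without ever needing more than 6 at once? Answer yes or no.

Schedule D@1, E@1, F@2, G@2, H@3, I@3: d1:5  d2:6  d3:6  d4:6  d5:0 — peak 6 ≤ 6.

yes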